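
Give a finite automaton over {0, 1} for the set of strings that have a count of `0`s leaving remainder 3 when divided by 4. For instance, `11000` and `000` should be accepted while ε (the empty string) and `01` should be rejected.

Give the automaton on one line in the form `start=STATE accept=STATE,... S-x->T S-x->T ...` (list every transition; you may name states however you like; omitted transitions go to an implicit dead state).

start=q0 accept=q3 q0-0->q1 q0-1->q0 q1-0->q2 q1-1->q1 q2-0->q3 q2-1->q2 q3-0->q0 q3-1->q3

Keep the running count of `0`s modulo 4: each `0` advances along the cycle q0 → q1 → q2 → q3 → q0 while other symbols loop. Accept at q3.
With 4 states:
        0   1  
>  q0   q1  q0 
   q1   q2  q1 
   q2   q3  q2 
 * q3   q0  q3 
(> = start, * = accepting)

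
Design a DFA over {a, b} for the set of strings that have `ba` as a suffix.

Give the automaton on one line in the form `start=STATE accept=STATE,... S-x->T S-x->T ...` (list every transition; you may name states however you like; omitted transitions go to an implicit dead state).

Remember how much of `ba` the current input suffix matches. State q0 means no match yet; q1 means the last symbol is `b`; q2 means the last 2 symbols are `ba`. Only q2 accepts. On a mismatch, fall back to the longest proper suffix that is still a prefix of `ba`.
With 3 states:
        a   b  
>  q0   q0  q1 
   q1   q2  q1 
 * q2   q0  q1 
(> = start, * = accepting)

start=q0 accept=q2 q0-a->q0 q0-b->q1 q1-a->q2 q1-b->q1 q2-a->q0 q2-b->q1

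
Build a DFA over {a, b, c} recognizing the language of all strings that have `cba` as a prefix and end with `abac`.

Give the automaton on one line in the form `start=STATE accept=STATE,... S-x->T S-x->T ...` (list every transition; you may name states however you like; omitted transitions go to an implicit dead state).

start=q0 accept=q8 q0-a->q1 q0-b->q1 q0-c->q2 q1-a->q1 q1-b->q1 q1-c->q1 q2-a->q1 q2-b->q3 q2-c->q1 q3-a->q4 q3-b->q1 q3-c->q1 q4-a->q4 q4-b->q5 q4-c->q6 q5-a->q7 q5-b->q6 q5-c->q6 q6-a->q4 q6-b->q6 q6-c->q6 q7-a->q4 q7-b->q5 q7-c->q8 q8-a->q4 q8-b->q6 q8-c->q6

Handle the two conditions separately and then intersect. One (5 states) tracks whether the input so far still matches the prefix `cba`; the other (5 states) tracks how much of the suffix `abac` has currently been matched. Each combined state is a pair, one component from each; accept when both components accept. Minimizing collapses redundant product states.
With 9 states:
        a   b   c  
>  q0   q1  q1  q2 
   q1   q1  q1  q1 
   q2   q1  q3  q1 
   q3   q4  q1  q1 
   q4   q4  q5  q6 
   q5   q7  q6  q6 
   q6   q4  q6  q6 
   q7   q4  q5  q8 
 * q8   q4  q6  q6 
(> = start, * = accepting)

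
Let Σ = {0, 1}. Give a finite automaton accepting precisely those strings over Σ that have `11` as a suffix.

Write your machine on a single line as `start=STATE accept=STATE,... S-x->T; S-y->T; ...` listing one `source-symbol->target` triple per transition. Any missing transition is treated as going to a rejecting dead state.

start=q0; accept=q2; q0-0->q0; q0-1->q1; q1-0->q0; q1-1->q2; q2-0->q0; q2-1->q2

Remember how much of `11` the current input suffix matches. State q0 means no match yet; q1 means the last symbol is `1`; q2 means the last 2 symbols are `11`. Only q2 accepts. On a mismatch, fall back to the longest proper suffix that is still a prefix of `11`.
3 states suffice.
        0   1  
>  q0   q0  q1 
   q1   q0  q2 
 * q2   q0  q2 
(> = start, * = accepting)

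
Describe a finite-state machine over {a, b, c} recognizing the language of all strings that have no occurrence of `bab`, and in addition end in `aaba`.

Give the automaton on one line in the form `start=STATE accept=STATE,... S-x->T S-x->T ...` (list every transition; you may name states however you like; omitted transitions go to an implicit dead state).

Handle the two conditions separately and then intersect. One (4 states) tracks partial matches of the forbidden pattern `bab`; the other (5 states) tracks how much of the suffix `aaba` has currently been matched. Each combined state is a pair, one component from each; accept when both components accept. Equivalent product states are then merged.
        a   b   c  
>  q0   q1  q2  q0 
   q1   q3  q2  q0 
   q2   q4  q2  q0 
   q3   q3  q5  q0 
   q4   q3  q6  q0 
   q5   q7  q2  q0 
   q6   q6  q6  q6 
 * q7   q3  q6  q0 
(> = start, * = accepting)

start=q0 accept=q7 q0-a->q1 q0-b->q2 q0-c->q0 q1-a->q3 q1-b->q2 q1-c->q0 q2-a->q4 q2-b->q2 q2-c->q0 q3-a->q3 q3-b->q5 q3-c->q0 q4-a->q3 q4-b->q6 q4-c->q0 q5-a->q7 q5-b->q2 q5-c->q0 q6-a->q6 q6-b->q6 q6-c->q6 q7-a->q3 q7-b->q6 q7-c->q0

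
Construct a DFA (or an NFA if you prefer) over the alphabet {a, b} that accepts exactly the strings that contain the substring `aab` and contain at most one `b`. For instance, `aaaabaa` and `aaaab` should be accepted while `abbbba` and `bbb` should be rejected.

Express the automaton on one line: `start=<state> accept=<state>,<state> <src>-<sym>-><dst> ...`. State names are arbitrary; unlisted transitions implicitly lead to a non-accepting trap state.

Build one automaton per condition and run them in lockstep. One (4 states) tracks whether and how much of `aab` has been seen; the other (3 states) tracks the count of `b`s, saturating at 2. Each combined state is a pair, one component from each; accept when both components accept.
With 11 states:
          a    b  
>  q0     q1   q2 
   q1     q3   q2 
   q2     q4   q5 
   q3     q3   q6 
   q4     q7   q5 
   q5     q8   q5 
 * q6     q6   q9 
   q7     q7   q9 
   q8    q10   q5 
   q9     q9   q9 
   q10   q10   q9 
(> = start, * = accepting)

start=q0 accept=q6 q0-a->q1 q0-b->q2 q1-a->q3 q1-b->q2 q2-a->q4 q2-b->q5 q3-a->q3 q3-b->q6 q4-a->q7 q4-b->q5 q5-a->q8 q5-b->q5 q6-a->q6 q6-b->q9 q7-a->q7 q7-b->q9 q8-a->q10 q8-b->q5 q9-a->q9 q9-b->q9 q10-a->q10 q10-b->q9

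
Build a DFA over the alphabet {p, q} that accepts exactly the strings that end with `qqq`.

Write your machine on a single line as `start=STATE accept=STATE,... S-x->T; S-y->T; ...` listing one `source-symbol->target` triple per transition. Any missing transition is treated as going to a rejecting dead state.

Remember how much of `qqq` the current input suffix matches. State s0 means no match yet; s1 means the last symbol is `q`; s2 means the last 2 symbols are `qq`; s3 means the last 3 symbols are `qqq`. Only s3 accepts. On a mismatch, fall back to the longest proper suffix that is still a prefix of `qqq`.
A 4-state machine:
        p   q  
>  s0   s0  s1 
   s1   s0  s2 
   s2   s0  s3 
 * s3   s0  s3 
(> = start, * = accepting)

start=s0; accept=s3; s0-p->s0; s0-q->s1; s1-p->s0; s1-q->s2; s2-p->s0; s2-q->s3; s3-p->s0; s3-q->s3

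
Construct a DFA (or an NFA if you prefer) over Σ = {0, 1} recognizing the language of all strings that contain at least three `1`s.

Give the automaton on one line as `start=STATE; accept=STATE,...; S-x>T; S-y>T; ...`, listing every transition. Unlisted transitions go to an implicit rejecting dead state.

start=s0; accept=s3,s4; s0-0>s0; s0-1>s1; s1-0>s1; s1-1>s2; s2-0>s2; s2-1>s3; s3-0>s3; s3-1>s4; s4-0>s4; s4-1>s4

Only the number of `1`s matters, and only up to 4. Make a chain s0 → s1 → s2 → s3 → s4 advanced by each `1` (with s4 absorbing); every other symbol self-loops. The accepting set is {s3, s4}.
5 states suffice.
        0   1  
>  s0   s0  s1 
   s1   s1  s2 
   s2   s2  s3 
 * s3   s3  s4 
 * s4   s4  s4 
(> = start, * = accepting)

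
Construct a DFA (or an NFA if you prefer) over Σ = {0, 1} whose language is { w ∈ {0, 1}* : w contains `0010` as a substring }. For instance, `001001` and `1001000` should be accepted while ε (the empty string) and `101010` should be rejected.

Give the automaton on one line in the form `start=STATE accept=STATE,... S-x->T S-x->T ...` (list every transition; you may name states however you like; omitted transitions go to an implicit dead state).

start=s0 accept=s4 s0-0->s1 s0-1->s0 s1-0->s2 s1-1->s0 s2-0->s2 s2-1->s3 s3-0->s4 s3-1->s0 s4-0->s4 s4-1->s4

States s0..s3 record the length of the longest prefix of `0010` that matches the current input suffix. Reaching s4 means `0010` has been seen, and we stay there forever. Accept from s4.
5 states suffice.
        0   1  
>  s0   s1  s0 
   s1   s2  s0 
   s2   s2  s3 
   s3   s4  s0 
 * s4   s4  s4 
(> = start, * = accepting)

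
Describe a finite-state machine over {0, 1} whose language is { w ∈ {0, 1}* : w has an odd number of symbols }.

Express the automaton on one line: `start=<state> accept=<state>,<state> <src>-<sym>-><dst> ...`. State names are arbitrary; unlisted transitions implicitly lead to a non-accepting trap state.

start=q0 accept=q1 q0-0->q1 q0-1->q1 q1-0->q0 q1-1->q0

Only the length mod 2 matters, so use a 2-cycle: from any state, every input symbol moves to the next state, wrapping q1 back to q0. Mark q1 accepting.
With 2 states:
        0   1  
>  q0   q1  q1 
 * q1   q0  q0 
(> = start, * = accepting)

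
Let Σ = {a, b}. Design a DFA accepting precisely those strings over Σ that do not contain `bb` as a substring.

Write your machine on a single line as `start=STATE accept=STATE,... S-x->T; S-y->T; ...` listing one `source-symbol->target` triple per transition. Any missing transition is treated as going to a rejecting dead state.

Track partial matches of the forbidden pattern `bb`. State S2 is a dead state reached once `bb` has occurred; every other state accepts. S0 means no part of `bb` is currently matched.
        a   b  
>* S0   S0  S1 
 * S1   S0  S2 
   S2   S2  S2 
(> = start, * = accepting)

start=S0; accept=S0,S1; S0-a->S0; S0-b->S1; S1-a->S0; S1-b->S2; S2-a->S2; S2-b->S2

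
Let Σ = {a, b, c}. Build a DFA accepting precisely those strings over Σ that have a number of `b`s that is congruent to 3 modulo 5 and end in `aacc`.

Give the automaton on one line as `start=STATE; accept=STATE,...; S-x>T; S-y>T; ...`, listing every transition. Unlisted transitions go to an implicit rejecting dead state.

Build one automaton per condition and run them in lockstep. One (5 states) tracks the count of `b`s modulo 5; the other (5 states) tracks how much of the suffix `aacc` has currently been matched. Each combined state is a pair, one component from each; accept when both components accept. After merging equivalent states the machine shrinks.
With 9 states:
        a   b   c  
>  q0   q0  q1  q0 
   q1   q1  q2  q1 
   q2   q2  q3  q2 
   q3   q4  q5  q3 
   q4   q6  q5  q3 
   q5   q5  q0  q5 
   q6   q6  q5  q7 
   q7   q4  q5  q8 
 * q8   q4  q5  q3 
(> = start, * = accepting)

start=q0; accept=q8; q0-a>q0; q0-b>q1; q0-c>q0; q1-a>q1; q1-b>q2; q1-c>q1; q2-a>q2; q2-b>q3; q2-c>q2; q3-a>q4; q3-b>q5; q3-c>q3; q4-a>q6; q4-b>q5; q4-c>q3; q5-a>q5; q5-b>q0; q5-c>q5; q6-a>q6; q6-b>q5; q6-c>q7; q7-a>q4; q7-b>q5; q7-c>q8; q8-a>q4; q8-b>q5; q8-c>q3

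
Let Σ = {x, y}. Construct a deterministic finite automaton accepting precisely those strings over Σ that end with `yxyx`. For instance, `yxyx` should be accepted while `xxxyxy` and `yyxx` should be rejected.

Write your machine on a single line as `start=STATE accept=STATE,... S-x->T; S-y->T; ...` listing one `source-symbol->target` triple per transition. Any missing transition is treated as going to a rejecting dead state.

Remember how much of `yxyx` the current input suffix matches. State q0 means no match yet; q1 means the last symbol is `y`; q2 means the last 2 symbols are `yx`; q3 means the last 3 symbols are `yxy`; q4 means the last 4 symbols are `yxyx`. Only q4 accepts. On a mismatch, fall back to the longest proper suffix that is still a prefix of `yxyx`.
        x   y  
>  q0   q0  q1 
   q1   q2  q1 
   q2   q0  q3 
   q3   q4  q1 
 * q4   q0  q3 
(> = start, * = accepting)

start=q0; accept=q4; q0-x->q0; q0-y->q1; q1-x->q2; q1-y->q1; q2-x->q0; q2-y->q3; q3-x->q4; q3-y->q1; q4-x->q0; q4-y->q3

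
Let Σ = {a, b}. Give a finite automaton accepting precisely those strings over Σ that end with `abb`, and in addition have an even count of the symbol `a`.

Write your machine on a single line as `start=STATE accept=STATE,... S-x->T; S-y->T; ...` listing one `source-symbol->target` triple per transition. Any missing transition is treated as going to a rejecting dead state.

start=s0; accept=s4; s0-a->s1; s0-b->s0; s1-a->s2; s1-b->s1; s2-a->s1; s2-b->s3; s3-a->s1; s3-b->s4; s4-a->s1; s4-b->s0

Run two small machines in parallel and take their product. One (4 states) tracks how much of the suffix `abb` has currently been matched; the other (2 states) tracks the count of `a`s modulo 2. Each combined state is a pair, one component from each; accept when both components accept. Minimizing collapses redundant product states.
5 states suffice.
        a   b  
>  s0   s1  s0 
   s1   s2  s1 
   s2   s1  s3 
   s3   s1  s4 
 * s4   s1  s0 
(> = start, * = accepting)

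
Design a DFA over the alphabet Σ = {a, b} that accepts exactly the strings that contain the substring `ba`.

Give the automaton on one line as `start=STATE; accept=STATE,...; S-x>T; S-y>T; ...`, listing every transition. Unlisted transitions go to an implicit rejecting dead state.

Track how much of `ba` has been matched so far: state q0 is no progress, q2 is the absorbing accept state reached once `ba` has occurred. Intermediate states record partial matches; on a mismatch, fall back to the longest reusable overlap.
With 3 states:
        a   b  
>  q0   q0  q1 
   q1   q2  q1 
 * q2   q2  q2 
(> = start, * = accepting)

start=q0; accept=q2; q0-a>q0; q0-b>q1; q1-a>q2; q1-b>q1; q2-a>q2; q2-b>q2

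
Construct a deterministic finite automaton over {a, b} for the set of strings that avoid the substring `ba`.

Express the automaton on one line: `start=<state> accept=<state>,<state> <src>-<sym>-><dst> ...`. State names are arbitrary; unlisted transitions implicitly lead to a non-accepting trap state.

This is the complement of 'contains `ba`'. Use the same substring-matching states — q0 through q2 holding how much of `ba` has just been matched — but flip the accepting set: everything except the trap q2 accepts.
With 3 states:
        a   b  
>* q0   q0  q1 
 * q1   q2  q1 
   q2   q2  q2 
(> = start, * = accepting)

start=q0 accept=q0,q1 q0-a->q0 q0-b->q1 q1-a->q2 q1-b->q1 q2-a->q2 q2-b->q2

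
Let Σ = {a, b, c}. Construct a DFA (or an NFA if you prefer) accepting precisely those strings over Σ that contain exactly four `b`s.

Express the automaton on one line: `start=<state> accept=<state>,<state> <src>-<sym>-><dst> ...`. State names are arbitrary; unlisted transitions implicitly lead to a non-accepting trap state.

start=s0 accept=s4 s0-a->s0 s0-b->s1 s0-c->s0 s1-a->s1 s1-b->s2 s1-c->s1 s2-a->s2 s2-b->s3 s2-c->s2 s3-a->s3 s3-b->s4 s3-c->s3 s4-a->s4 s4-b->s5 s4-c->s4 s5-a->s5 s5-b->s5 s5-c->s5

Only the number of `b`s matters, and only up to 5. Make a chain s0 → s1 → s2 → s3 → s4 → s5 advanced by each `b` (with s5 absorbing); every other symbol self-loops. The accepting set is {s4}.
A 6-state machine:
        a   b   c  
>  s0   s0  s1  s0 
   s1   s1  s2  s1 
   s2   s2  s3  s2 
   s3   s3  s4  s3 
 * s4   s4  s5  s4 
   s5   s5  s5  s5 
(> = start, * = accepting)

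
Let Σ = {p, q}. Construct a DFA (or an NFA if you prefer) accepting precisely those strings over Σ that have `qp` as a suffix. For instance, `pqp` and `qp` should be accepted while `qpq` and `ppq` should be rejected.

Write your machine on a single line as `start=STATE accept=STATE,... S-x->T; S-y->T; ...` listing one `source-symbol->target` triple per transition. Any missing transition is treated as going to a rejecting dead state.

Remember how much of `qp` the current input suffix matches. State s0 means no match yet; s1 means the last symbol is `q`; s2 means the last 2 symbols are `qp`. Only s2 accepts. On a mismatch, fall back to the longest proper suffix that is still a prefix of `qp`.
A 3-state machine:
        p   q  
>  s0   s0  s1 
   s1   s2  s1 
 * s2   s0  s1 
(> = start, * = accepting)

start=s0; accept=s2; s0-p->s0; s0-q->s1; s1-p->s2; s1-q->s1; s2-p->s0; s2-q->s1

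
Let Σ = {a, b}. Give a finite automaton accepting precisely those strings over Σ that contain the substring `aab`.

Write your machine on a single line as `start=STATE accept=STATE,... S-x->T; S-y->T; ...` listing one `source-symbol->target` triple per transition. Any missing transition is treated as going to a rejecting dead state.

start=S0; accept=S3; S0-a->S1; S0-b->S0; S1-a->S2; S1-b->S0; S2-a->S2; S2-b->S3; S3-a->S3; S3-b->S3

Track how much of `aab` has been matched so far: state S0 is no progress, S3 is the absorbing accept state reached once `aab` has occurred. Intermediate states record partial matches; on a mismatch, fall back to the longest reusable overlap.
With 4 states:
        a   b  
>  S0   S1  S0 
   S1   S2  S0 
   S2   S2  S3 
 * S3   S3  S3 
(> = start, * = accepting)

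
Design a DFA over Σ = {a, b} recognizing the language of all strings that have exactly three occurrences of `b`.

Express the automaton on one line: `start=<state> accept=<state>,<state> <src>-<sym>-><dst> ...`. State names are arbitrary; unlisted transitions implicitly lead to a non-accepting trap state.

start=s0 accept=s3 s0-a->s0 s0-b->s1 s1-a->s1 s1-b->s2 s2-a->s2 s2-b->s3 s3-a->s3 s3-b->s4 s4-a->s4 s4-b->s4

Count `b`s, saturating at 4: states s0 through s3 mean 0 through 3 `b`s seen; s4 means more than 3. Each `b` increments (capped at s4); other symbols loop. Accept from {s3}.
With 5 states:
        a   b  
>  s0   s0  s1 
   s1   s1  s2 
   s2   s2  s3 
 * s3   s3  s4 
   s4   s4  s4 
(> = start, * = accepting)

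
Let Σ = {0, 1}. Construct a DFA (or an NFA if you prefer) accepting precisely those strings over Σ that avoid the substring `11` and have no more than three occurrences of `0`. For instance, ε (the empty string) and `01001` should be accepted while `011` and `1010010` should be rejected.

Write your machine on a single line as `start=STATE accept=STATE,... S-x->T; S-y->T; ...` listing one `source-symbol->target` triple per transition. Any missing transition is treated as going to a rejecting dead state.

Build one automaton per condition and run them in lockstep. One (3 states) tracks partial matches of the forbidden pattern `11`; the other (5 states) tracks the count of `0`s, saturating at 4. Each combined state is a pair, one component from each; accept when both components accept. After merging equivalent states the machine shrinks.
9 states suffice.
       0  1 
>* A   B  C 
 * B   D  E 
 * C   B  F 
 * D   G  H 
 * E   D  F 
   F   F  F 
 * G   F  I 
 * H   G  F 
 * I   F  F 
(> = start, * = accepting)

start=A; accept=A,B,C,D,E,G,H,I; A-0->B; A-1->C; B-0->D; B-1->E; C-0->B; C-1->F; D-0->G; D-1->H; E-0->D; E-1->F; F-0->F; F-1->F; G-0->F; G-1->I; H-0->G; H-1->F; I-0->F; I-1->F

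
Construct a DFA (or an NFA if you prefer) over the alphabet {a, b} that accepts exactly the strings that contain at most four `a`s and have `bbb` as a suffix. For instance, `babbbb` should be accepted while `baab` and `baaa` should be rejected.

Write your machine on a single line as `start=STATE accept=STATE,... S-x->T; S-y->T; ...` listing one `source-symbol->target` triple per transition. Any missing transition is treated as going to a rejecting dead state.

start=q0; accept=q9,q13,q17,q19,q20; q0-a->q1; q0-b->q2; q1-a->q3; q1-b->q4; q2-a->q1; q2-b->q5; q3-a->q6; q3-b->q7; q4-a->q3; q4-b->q8; q5-a->q1; q5-b->q9; q6-a->q10; q6-b->q11; q7-a->q6; q7-b->q12; q8-a->q3; q8-b->q13; q9-a->q1; q9-b->q9; q10-a->q14; q10-b->q15; q11-a->q10; q11-b->q16; q12-a->q6; q12-b->q17; q13-a->q3; q13-b->q13; q14-a->q14; q14-b->q14; q15-a->q14; q15-b->q18; q16-a->q10; q16-b->q19; q17-a->q6; q17-b->q17; q18-a->q14; q18-b->q20; q19-a->q10; q19-b->q19; q20-a->q14; q20-b->q20

Run two small machines in parallel and take their product. The first has 6 states tracking the count of `a`s, saturating at 5; the second has 4 states tracking how much of the suffix `bbb` has currently been matched. A product state is a pair (one from each), accepting exactly when both do. Equivalent product states are then merged.
21 states suffice.
          a    b  
>  q0     q1   q2 
   q1     q3   q4 
   q2     q1   q5 
   q3     q6   q7 
   q4     q3   q8 
   q5     q1   q9 
   q6    q10  q11 
   q7     q6  q12 
   q8     q3  q13 
 * q9     q1   q9 
   q10   q14  q15 
   q11   q10  q16 
   q12    q6  q17 
 * q13    q3  q13 
   q14   q14  q14 
   q15   q14  q18 
   q16   q10  q19 
 * q17    q6  q17 
   q18   q14  q20 
 * q19   q10  q19 
 * q20   q14  q20 
(> = start, * = accepting)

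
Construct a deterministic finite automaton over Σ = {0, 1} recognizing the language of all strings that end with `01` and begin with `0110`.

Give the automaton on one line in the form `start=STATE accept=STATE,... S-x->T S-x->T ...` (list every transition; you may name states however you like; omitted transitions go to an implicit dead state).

start=S0 accept=S6 S0-0->S1 S0-1->S2 S1-0->S2 S1-1->S3 S2-0->S2 S2-1->S2 S3-0->S2 S3-1->S4 S4-0->S5 S4-1->S2 S5-0->S5 S5-1->S6 S6-0->S5 S6-1->S7 S7-0->S5 S7-1->S7

Handle the two conditions separately and then intersect. One (3 states) tracks how much of the suffix `01` has currently been matched; the other (6 states) tracks whether the input so far still matches the prefix `0110`. Each combined state is a pair, one component from each; accept when both components accept. Equivalent product states are then merged.
An 8-state machine:
        0   1  
>  S0   S1  S2 
   S1   S2  S3 
   S2   S2  S2 
   S3   S2  S4 
   S4   S5  S2 
   S5   S5  S6 
 * S6   S5  S7 
   S7   S5  S7 
(> = start, * = accepting)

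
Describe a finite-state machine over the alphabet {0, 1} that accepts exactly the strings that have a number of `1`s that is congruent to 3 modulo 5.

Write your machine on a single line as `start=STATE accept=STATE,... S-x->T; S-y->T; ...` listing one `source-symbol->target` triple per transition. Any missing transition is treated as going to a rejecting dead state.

start=s0; accept=s3; s0-0->s0; s0-1->s1; s1-0->s1; s1-1->s2; s2-0->s2; s2-1->s3; s3-0->s3; s3-1->s4; s4-0->s4; s4-1->s0

Keep the running count of `1`s modulo 5: each `1` advances along the cycle s0 → s1 → s2 → s3 → s4 → s0 while other symbols loop. Accept at s3.
5 states suffice.
        0   1  
>  s0   s0  s1 
   s1   s1  s2 
   s2   s2  s3 
 * s3   s3  s4 
   s4   s4  s0 
(> = start, * = accepting)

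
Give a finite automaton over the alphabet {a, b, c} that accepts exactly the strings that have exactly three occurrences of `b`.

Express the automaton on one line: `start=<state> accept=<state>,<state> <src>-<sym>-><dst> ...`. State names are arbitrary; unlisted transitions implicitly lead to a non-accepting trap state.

Count `b`s, saturating at 4: states q0 through q3 mean 0 through 3 `b`s seen; q4 means more than 3. Each `b` increments (capped at q4); other symbols loop. Accept from {q3}.
A 5-state machine:
        a   b   c  
>  q0   q0  q1  q0 
   q1   q1  q2  q1 
   q2   q2  q3  q2 
 * q3   q3  q4  q3 
   q4   q4  q4  q4 
(> = start, * = accepting)

start=q0 accept=q3 q0-a->q0 q0-b->q1 q0-c->q0 q1-a->q1 q1-b->q2 q1-c->q1 q2-a->q2 q2-b->q3 q2-c->q2 q3-a->q3 q3-b->q4 q3-c->q3 q4-a->q4 q4-b->q4 q4-c->q4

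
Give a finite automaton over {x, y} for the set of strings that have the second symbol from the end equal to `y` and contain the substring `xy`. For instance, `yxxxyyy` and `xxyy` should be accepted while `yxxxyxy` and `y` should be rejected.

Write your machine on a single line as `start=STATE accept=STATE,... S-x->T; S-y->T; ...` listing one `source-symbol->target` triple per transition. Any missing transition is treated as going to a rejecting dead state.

Build one automaton per condition and run them in lockstep. The first has 7 states tracking the last 2 symbols read; the second has 3 states tracking whether and how much of `xy` has been seen. A product state is a pair (one from each), accepting exactly when both do. After merging equivalent states the machine shrinks.
        x   y  
>  s0   s1  s0 
   s1   s1  s2 
   s2   s3  s4 
 * s3   s1  s2 
 * s4   s3  s4 
(> = start, * = accepting)

start=s0; accept=s3,s4; s0-x->s1; s0-y->s0; s1-x->s1; s1-y->s2; s2-x->s3; s2-y->s4; s3-x->s1; s3-y->s2; s4-x->s3; s4-y->s4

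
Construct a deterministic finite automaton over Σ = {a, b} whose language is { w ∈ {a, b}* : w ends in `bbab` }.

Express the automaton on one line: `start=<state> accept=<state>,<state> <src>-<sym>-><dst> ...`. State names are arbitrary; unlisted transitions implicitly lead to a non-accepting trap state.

start=q0 accept=q4 q0-a->q0 q0-b->q1 q1-a->q0 q1-b->q2 q2-a->q3 q2-b->q2 q3-a->q0 q3-b->q4 q4-a->q0 q4-b->q2

Remember how much of `bbab` the current input suffix matches. State q0 means no match yet; q1 means the last symbol is `b`; q2 means the last 2 symbols are `bb`; q3 means the last 3 symbols are `bba`; q4 means the last 4 symbols are `bbab`. Only q4 accepts. On a mismatch, fall back to the longest proper suffix that is still a prefix of `bbab`.
        a   b  
>  q0   q0  q1 
   q1   q0  q2 
   q2   q3  q2 
   q3   q0  q4 
 * q4   q0  q2 
(> = start, * = accepting)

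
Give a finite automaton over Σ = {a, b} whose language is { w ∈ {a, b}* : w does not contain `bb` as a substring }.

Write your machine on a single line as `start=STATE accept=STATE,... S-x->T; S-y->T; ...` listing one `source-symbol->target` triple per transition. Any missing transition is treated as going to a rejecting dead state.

start=q0; accept=q0,q1; q0-a->q0; q0-b->q1; q1-a->q0; q1-b->q2; q2-a->q2; q2-b->q2

Track partial matches of the forbidden pattern `bb`. State q2 is a dead state reached once `bb` has occurred; every other state accepts. q0 means no part of `bb` is currently matched.
With 3 states:
        a   b  
>* q0   q0  q1 
 * q1   q0  q2 
   q2   q2  q2 
(> = start, * = accepting)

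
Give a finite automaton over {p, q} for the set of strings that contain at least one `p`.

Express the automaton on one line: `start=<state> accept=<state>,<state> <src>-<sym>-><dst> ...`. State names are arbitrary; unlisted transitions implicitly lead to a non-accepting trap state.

start=A accept=B,C A-p->B A-q->A B-p->C B-q->B C-p->C C-q->C

Only the number of `p`s matters, and only up to 2. Make a chain A → B → C advanced by each `p` (with C absorbing); every other symbol self-loops. The accepting set is {B, C}.
3 states suffice.
       p  q 
>  A   B  A 
 * B   C  B 
 * C   C  C 
(> = start, * = accepting)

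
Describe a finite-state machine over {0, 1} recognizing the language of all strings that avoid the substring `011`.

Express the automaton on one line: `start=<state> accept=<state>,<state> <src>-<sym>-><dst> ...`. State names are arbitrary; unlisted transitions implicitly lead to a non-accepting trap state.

start=S0 accept=S0,S1,S2 S0-0->S1 S0-1->S0 S1-0->S1 S1-1->S2 S2-0->S1 S2-1->S3 S3-0->S3 S3-1->S3

Track partial matches of the forbidden pattern `011`. State S3 is a dead state reached once `011` has occurred; every other state accepts. S0 means no part of `011` is currently matched.
        0   1  
>* S0   S1  S0 
 * S1   S1  S2 
 * S2   S1  S3 
   S3   S3  S3 
(> = start, * = accepting)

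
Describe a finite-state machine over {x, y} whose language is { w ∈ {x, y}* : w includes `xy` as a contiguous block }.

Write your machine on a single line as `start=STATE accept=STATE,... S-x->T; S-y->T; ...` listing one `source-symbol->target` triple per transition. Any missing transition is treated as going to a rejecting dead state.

start=q0; accept=q2; q0-x->q1; q0-y->q0; q1-x->q1; q1-y->q2; q2-x->q2; q2-y->q2

Track how much of `xy` has been matched so far: state q0 is no progress, q2 is the absorbing accept state reached once `xy` has occurred. Intermediate states record partial matches; on a mismatch, fall back to the longest reusable overlap.
With 3 states:
        x   y  
>  q0   q1  q0 
   q1   q1  q2 
 * q2   q2  q2 
(> = start, * = accepting)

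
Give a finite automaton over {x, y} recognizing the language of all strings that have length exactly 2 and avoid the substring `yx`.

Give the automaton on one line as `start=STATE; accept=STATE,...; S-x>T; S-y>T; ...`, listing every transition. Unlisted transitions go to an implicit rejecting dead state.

start=S0; accept=S3,S4; S0-x>S1; S0-y>S2; S1-x>S3; S1-y>S4; S2-x>S5; S2-y>S4; S3-x>S6; S3-y>S7; S4-x>S8; S4-y>S7; S5-x>S8; S5-y>S8; S6-x>S6; S6-y>S7; S7-x>S8; S7-y>S7; S8-x>S8; S8-y>S8

Handle the two conditions separately and then intersect. The first has 4 states tracking the input length, saturating at 3; the second has 3 states tracking partial matches of the forbidden pattern `yx`. A product state is a pair (one from each), accepting exactly when both do.
        x   y  
>  S0   S1  S2 
   S1   S3  S4 
   S2   S5  S4 
 * S3   S6  S7 
 * S4   S8  S7 
   S5   S8  S8 
   S6   S6  S7 
   S7   S8  S7 
   S8   S8  S8 
(> = start, * = accepting)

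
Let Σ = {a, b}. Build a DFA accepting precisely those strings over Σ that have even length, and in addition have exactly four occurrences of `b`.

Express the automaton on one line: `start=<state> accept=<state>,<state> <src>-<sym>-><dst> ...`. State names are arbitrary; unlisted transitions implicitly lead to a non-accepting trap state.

start=q0 accept=q8 q0-a->q1 q0-b->q2 q1-a->q0 q1-b->q3 q2-a->q3 q2-b->q4 q3-a->q2 q3-b->q5 q4-a->q5 q4-b->q6 q5-a->q4 q5-b->q7 q6-a->q7 q6-b->q8 q7-a->q6 q7-b->q9 q8-a->q9 q8-b->q10 q9-a->q8 q9-b->q10 q10-a->q10 q10-b->q10

Handle the two conditions separately and then intersect. The first has 2 states tracking the input length modulo 2; the second has 6 states tracking the count of `b`s, saturating at 5. A product state is a pair (one from each), accepting exactly when both do. Equivalent product states are then merged.
11 states suffice.
          a    b  
>  q0     q1   q2 
   q1     q0   q3 
   q2     q3   q4 
   q3     q2   q5 
   q4     q5   q6 
   q5     q4   q7 
   q6     q7   q8 
   q7     q6   q9 
 * q8     q9  q10 
   q9     q8  q10 
   q10   q10  q10 
(> = start, * = accepting)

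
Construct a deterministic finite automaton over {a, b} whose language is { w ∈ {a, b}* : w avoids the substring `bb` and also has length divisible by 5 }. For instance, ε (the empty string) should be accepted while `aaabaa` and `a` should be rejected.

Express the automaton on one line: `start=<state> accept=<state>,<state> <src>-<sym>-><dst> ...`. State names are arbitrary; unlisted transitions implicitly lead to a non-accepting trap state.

Run two small machines in parallel and take their product. The first has 3 states tracking partial matches of the forbidden pattern `bb`; the second has 5 states tracking the input length modulo 5. A product state is a pair (one from each), accepting exactly when both do. Equivalent product states are then merged.
With 11 states:
          a    b  
>* s0     s1   s2 
   s1     s3   s4 
   s2     s3   s5 
   s3     s6   s7 
   s4     s6   s5 
   s5     s5   s5 
   s6     s8   s9 
   s7     s8   s5 
   s8     s0  s10 
   s9     s0   s5 
 * s10    s1   s5 
(> = start, * = accepting)

start=s0 accept=s0,s10 s0-a->s1 s0-b->s2 s1-a->s3 s1-b->s4 s2-a->s3 s2-b->s5 s3-a->s6 s3-b->s7 s4-a->s6 s4-b->s5 s5-a->s5 s5-b->s5 s6-a->s8 s6-b->s9 s7-a->s8 s7-b->s5 s8-a->s0 s8-b->s10 s9-a->s0 s9-b->s5 s10-a->s1 s10-b->s5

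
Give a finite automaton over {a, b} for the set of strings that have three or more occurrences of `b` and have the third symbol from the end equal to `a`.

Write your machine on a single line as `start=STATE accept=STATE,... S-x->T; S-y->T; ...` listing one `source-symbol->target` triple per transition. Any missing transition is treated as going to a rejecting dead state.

start=S0; accept=S7,S11,S12,S14; S0-a->S0; S0-b->S1; S1-a->S2; S1-b->S3; S2-a->S2; S2-b->S4; S3-a->S5; S3-b->S6; S4-a->S5; S4-b->S7; S5-a->S8; S5-b->S9; S6-a->S10; S6-b->S6; S7-a->S10; S7-b->S6; S8-a->S8; S8-b->S11; S9-a->S12; S9-b->S7; S10-a->S13; S10-b->S9; S11-a->S12; S11-b->S7; S12-a->S13; S12-b->S9; S13-a->S14; S13-b->S11; S14-a->S14; S14-b->S11

Handle the two conditions separately and then intersect. One (5 states) tracks the count of `b`s, saturating at 4; the other (15 states) tracks the last 3 symbols read. Each combined state is a pair, one component from each; accept when both components accept. After merging equivalent states the machine shrinks.
15 states suffice.
          a    b  
>  S0     S0   S1 
   S1     S2   S3 
   S2     S2   S4 
   S3     S5   S6 
   S4     S5   S7 
   S5     S8   S9 
   S6    S10   S6 
 * S7    S10   S6 
   S8     S8  S11 
   S9    S12   S7 
   S10   S13   S9 
 * S11   S12   S7 
 * S12   S13   S9 
   S13   S14  S11 
 * S14   S14  S11 
(> = start, * = accepting)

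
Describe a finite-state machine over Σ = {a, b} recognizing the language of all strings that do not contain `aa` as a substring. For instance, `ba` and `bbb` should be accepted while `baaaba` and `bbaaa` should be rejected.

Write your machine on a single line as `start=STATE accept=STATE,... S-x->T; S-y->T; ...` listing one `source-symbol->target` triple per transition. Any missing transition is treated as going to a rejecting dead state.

start=q0; accept=q0,q1; q0-a->q1; q0-b->q0; q1-a->q2; q1-b->q0; q2-a->q2; q2-b->q2

Track partial matches of the forbidden pattern `aa`. State q2 is a dead state reached once `aa` has occurred; every other state accepts. q0 means no part of `aa` is currently matched.
        a   b  
>* q0   q1  q0 
 * q1   q2  q0 
   q2   q2  q2 
(> = start, * = accepting)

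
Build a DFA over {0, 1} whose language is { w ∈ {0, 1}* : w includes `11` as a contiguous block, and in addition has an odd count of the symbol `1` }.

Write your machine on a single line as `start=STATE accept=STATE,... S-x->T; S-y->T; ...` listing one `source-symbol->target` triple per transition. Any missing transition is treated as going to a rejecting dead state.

Build one automaton per condition and run them in lockstep. One (3 states) tracks whether and how much of `11` has been seen; the other (2 states) tracks the count of `1`s modulo 2. Each combined state is a pair, one component from each; accept when both components accept.
A 6-state machine:
        0   1  
>  S0   S0  S1 
   S1   S2  S3 
   S2   S2  S4 
   S3   S3  S5 
   S4   S0  S5 
 * S5   S5  S3 
(> = start, * = accepting)

start=S0; accept=S5; S0-0->S0; S0-1->S1; S1-0->S2; S1-1->S3; S2-0->S2; S2-1->S4; S3-0->S3; S3-1->S5; S4-0->S0; S4-1->S5; S5-0->S5; S5-1->S3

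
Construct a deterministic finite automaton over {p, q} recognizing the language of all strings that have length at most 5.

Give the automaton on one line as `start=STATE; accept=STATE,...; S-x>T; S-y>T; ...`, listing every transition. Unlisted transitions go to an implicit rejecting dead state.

We only need to distinguish lengths 0, 1, …, 5, and '>5'. Chain A → B → C → D → E → F → G on every symbol, with G looping. Accepting states: {A, B, C, D, E, F}.
A 7-state machine:
       p  q 
>* A   B  B 
 * B   C  C 
 * C   D  D 
 * D   E  E 
 * E   F  F 
 * F   G  G 
   G   G  G 
(> = start, * = accepting)

start=A; accept=A,B,C,D,E,F; A-p>B; A-q>B; B-p>C; B-q>C; C-p>D; C-q>D; D-p>E; D-q>E; E-p>F; E-q>F; F-p>G; F-q>G; G-p>G; G-q>G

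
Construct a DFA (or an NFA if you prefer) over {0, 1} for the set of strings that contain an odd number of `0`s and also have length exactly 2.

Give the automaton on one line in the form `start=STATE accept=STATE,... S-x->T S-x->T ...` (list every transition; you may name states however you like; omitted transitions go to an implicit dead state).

start=s0 accept=s4 s0-0->s1 s0-1->s2 s1-0->s3 s1-1->s4 s2-0->s4 s2-1->s3 s3-0->s5 s3-1->s6 s4-0->s6 s4-1->s5 s5-0->s6 s5-1->s5 s6-0->s5 s6-1->s6

Handle the two conditions separately and then intersect. The first has 2 states tracking the count of `0`s modulo 2; the second has 4 states tracking the input length, saturating at 3. A product state is a pair (one from each), accepting exactly when both do.
        0   1  
>  s0   s1  s2 
   s1   s3  s4 
   s2   s4  s3 
   s3   s5  s6 
 * s4   s6  s5 
   s5   s6  s5 
   s6   s5  s6 
(> = start, * = accepting)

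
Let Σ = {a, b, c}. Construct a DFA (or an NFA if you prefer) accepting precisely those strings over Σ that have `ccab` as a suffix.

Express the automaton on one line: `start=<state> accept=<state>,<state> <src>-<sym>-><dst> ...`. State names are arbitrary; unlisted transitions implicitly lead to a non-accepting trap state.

Remember how much of `ccab` the current input suffix matches. State S0 means no match yet; S1 means the last symbol is `c`; S2 means the last 2 symbols are `cc`; S3 means the last 3 symbols are `cca`; S4 means the last 4 symbols are `ccab`. Only S4 accepts. On a mismatch, fall back to the longest proper suffix that is still a prefix of `ccab`.
With 5 states:
        a   b   c  
>  S0   S0  S0  S1 
   S1   S0  S0  S2 
   S2   S3  S0  S2 
   S3   S0  S4  S1 
 * S4   S0  S0  S1 
(> = start, * = accepting)

start=S0 accept=S4 S0-a->S0 S0-b->S0 S0-c->S1 S1-a->S0 S1-b->S0 S1-c->S2 S2-a->S3 S2-b->S0 S2-c->S2 S3-a->S0 S3-b->S4 S3-c->S1 S4-a->S0 S4-b->S0 S4-c->S1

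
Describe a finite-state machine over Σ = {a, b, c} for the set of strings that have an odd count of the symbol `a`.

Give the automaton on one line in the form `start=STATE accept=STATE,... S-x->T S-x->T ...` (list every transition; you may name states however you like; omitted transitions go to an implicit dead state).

start=s0 accept=s1 s0-a->s1 s0-b->s0 s0-c->s0 s1-a->s0 s1-b->s1 s1-c->s1

The only thing that matters is how many `a`s have appeared, reduced mod 2. Use one state per residue: s0 for 0, …, s1 for 1. Reading `a` moves to the next residue; anything else stays put. s1 is accepting.
        a   b   c  
>  s0   s1  s0  s0 
 * s1   s0  s1  s1 
(> = start, * = accepting)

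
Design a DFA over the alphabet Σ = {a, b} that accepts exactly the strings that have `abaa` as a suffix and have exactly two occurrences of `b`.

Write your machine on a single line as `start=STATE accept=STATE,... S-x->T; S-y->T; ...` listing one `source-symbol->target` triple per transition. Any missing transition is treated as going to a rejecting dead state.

start=S0; accept=S14; S0-a->S1; S0-b->S2; S1-a->S1; S1-b->S3; S2-a->S4; S2-b->S5; S3-a->S6; S3-b->S5; S4-a->S4; S4-b->S7; S5-a->S8; S5-b->S9; S6-a->S10; S6-b->S7; S7-a->S11; S7-b->S9; S8-a->S8; S8-b->S12; S9-a->S13; S9-b->S9; S10-a->S4; S10-b->S7; S11-a->S14; S11-b->S12; S12-a->S15; S12-b->S9; S13-a->S13; S13-b->S12; S14-a->S8; S14-b->S12; S15-a->S16; S15-b->S12; S16-a->S13; S16-b->S12

Handle the two conditions separately and then intersect. One (5 states) tracks how much of the suffix `abaa` has currently been matched; the other (4 states) tracks the count of `b`s, saturating at 3. Each combined state is a pair, one component from each; accept when both components accept.
17 states suffice.
          a    b  
>  S0     S1   S2 
   S1     S1   S3 
   S2     S4   S5 
   S3     S6   S5 
   S4     S4   S7 
   S5     S8   S9 
   S6    S10   S7 
   S7    S11   S9 
   S8     S8  S12 
   S9    S13   S9 
   S10    S4   S7 
   S11   S14  S12 
   S12   S15   S9 
   S13   S13  S12 
 * S14    S8  S12 
   S15   S16  S12 
   S16   S13  S12 
(> = start, * = accepting)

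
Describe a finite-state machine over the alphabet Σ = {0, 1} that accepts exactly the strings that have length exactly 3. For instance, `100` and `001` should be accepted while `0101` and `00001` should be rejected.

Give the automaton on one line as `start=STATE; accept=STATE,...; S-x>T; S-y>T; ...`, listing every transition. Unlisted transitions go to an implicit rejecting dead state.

start=q0; accept=q3; q0-0>q1; q0-1>q1; q1-0>q2; q1-1>q2; q2-0>q3; q2-1>q3; q3-0>q4; q3-1>q4; q4-0>q4; q4-1>q4

We only need to distinguish lengths 0, 1, …, 3, and '>3'. Chain q0 → q1 → q2 → q3 → q4 on every symbol, with q4 looping. Accepting states: {q3}.
5 states suffice.
        0   1  
>  q0   q1  q1 
   q1   q2  q2 
   q2   q3  q3 
 * q3   q4  q4 
   q4   q4  q4 
(> = start, * = accepting)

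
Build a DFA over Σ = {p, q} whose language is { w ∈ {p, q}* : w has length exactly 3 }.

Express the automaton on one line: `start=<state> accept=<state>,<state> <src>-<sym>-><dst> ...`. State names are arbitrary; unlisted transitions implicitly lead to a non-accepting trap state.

start=S0 accept=S3 S0-p->S1 S0-q->S1 S1-p->S2 S1-q->S2 S2-p->S3 S2-q->S3 S3-p->S4 S3-q->S4 S4-p->S4 S4-q->S4

Count input length up to 4: every symbol moves from S0 toward S4, which means 'more than 3' and absorbs. Accept from {S3}.
        p   q  
>  S0   S1  S1 
   S1   S2  S2 
   S2   S3  S3 
 * S3   S4  S4 
   S4   S4  S4 
(> = start, * = accepting)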